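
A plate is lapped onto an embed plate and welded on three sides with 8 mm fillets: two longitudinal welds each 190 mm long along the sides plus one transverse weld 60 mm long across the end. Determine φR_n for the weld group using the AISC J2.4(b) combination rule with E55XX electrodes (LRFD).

φR_n ≈ 616 kN

E55XX → F_EXX = 550 MPa.
t_e = 0.707 × 8 = 5.656 mm.
R_nwl = 0.6 × 550 × 5.656 × 380 × 10⁻³ = 709.3 kN (longitudinal, 2 welds).
R_nwt = 0.6 × 550 × 5.656 × 60 × 10⁻³ = 112 kN (transverse, base value).
(i) R_nwl + R_nwt = 821.3 kN; (ii) 0.85 R_nwl + 1.5 R_nwt = 770.9 kN.
R_n = max = 821.3 kN [governs: (i)]; φR_n = 615.9 kN.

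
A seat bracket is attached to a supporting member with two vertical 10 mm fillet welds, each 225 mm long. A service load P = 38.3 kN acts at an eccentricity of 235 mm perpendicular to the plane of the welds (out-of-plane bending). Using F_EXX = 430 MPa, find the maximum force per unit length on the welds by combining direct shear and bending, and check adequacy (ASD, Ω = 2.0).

L_w = 2 × 225 = 450 mm; section modulus (unit throat) S = 2 × L²/6 = 16880 mm².
Direct shear f_v = P/L_w = 38.3×10³/450 = 85.11 N/mm.
Moment M = P × e = 38.3×10³ × 235 = 9000500 N·mm; bending f_b = M/S = 533.4 N/mm.
f_max = √(f_v² + f_b²) = √(85.11² + 533.4²) = 540.1 N/mm.
r_n/Ω = (1/2.0) × 0.6 × 430 × (0.707 × 10) = 912 N/mm → adequate.

f_max ≈ 540 N/mm; adequate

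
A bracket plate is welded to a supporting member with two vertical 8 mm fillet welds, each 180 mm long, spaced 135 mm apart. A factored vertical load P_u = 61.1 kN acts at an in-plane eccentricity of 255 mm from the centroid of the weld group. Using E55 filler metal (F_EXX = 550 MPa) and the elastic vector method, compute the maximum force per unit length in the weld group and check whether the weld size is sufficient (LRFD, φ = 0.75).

Total weld length L_w = 360 mm. Treat welds as unit-width lines.
Polar moment about centroid: J = 2[d³/12 + d(b/2)²] = 2[180³/12 + 180×67.5²] = 2612000 mm³.
Direct shear f_v = P/L_w = 61.1×10³ / 360 = 169.7 N/mm (vertical).
Torsion M = P·e = 61.1×10³ × 255 = 15580000 N·mm.
Critical point at (x, y) = (67.5, 90) from centroid. f_tx = M·y/J = 536.8 N/mm; f_ty = M·x/J = 402.6 N/mm.
Resultant f_max = √[f_tx² + (f_v + f_ty)²] = √[536.8² + (169.7 + 402.6)²] = 784.7 N/mm.
Capacity per unit length: φr_n = 0.75 × 0.6 × 550 × (0.707 × 8) = 1400 N/mm.
784.7 ≤ 1400 → adequate.

f_max ≈ 785 N/mm; adequate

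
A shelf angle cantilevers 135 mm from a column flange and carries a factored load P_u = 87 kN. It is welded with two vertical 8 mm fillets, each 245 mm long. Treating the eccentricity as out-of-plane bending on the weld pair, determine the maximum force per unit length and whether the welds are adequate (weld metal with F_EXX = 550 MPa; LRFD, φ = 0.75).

L_w = 2 × 245 = 490 mm; section modulus (unit throat) S = 2 × L²/6 = 20010 mm².
Direct shear f_v = P/L_w = 87×10³/490 = 177.6 N/mm.
Moment M = P × e = 87×10³ × 135 = 11745000 N·mm; bending f_b = M/S = 587 N/mm.
f_max = √(f_v² + f_b²) = √(177.6² + 587²) = 613.3 N/mm.
φr_n = 0.75 × 0.6 × 550 × (0.707 × 8) = 1400 N/mm → adequate.

f_max ≈ 613 N/mm; adequate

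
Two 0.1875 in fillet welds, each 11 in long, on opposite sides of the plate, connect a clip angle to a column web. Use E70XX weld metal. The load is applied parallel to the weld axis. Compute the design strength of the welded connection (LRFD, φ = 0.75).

E70XX → F_EXX = 70 ksi.
Effective throat t_e = 0.707 × 0.1875 = 0.1326 in.
Total length L = 22 in; A_we = 0.1326 × 22 = 2.916 in².
F_nw = 0.6 F_EXX = 0.6 × 70 = 42 ksi.
φR_n = 0.75 × 42 × 2.916 = 91.87 kip.

φR_n ≈ 91.9 kip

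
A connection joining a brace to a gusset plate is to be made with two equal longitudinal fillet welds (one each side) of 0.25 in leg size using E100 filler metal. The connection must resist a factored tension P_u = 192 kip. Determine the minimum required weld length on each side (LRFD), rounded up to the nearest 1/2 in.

L = 12.5 in on each side

E100XX → F_EXX = 100 ksi.
Throat t_e = 0.707 × 0.25 = 0.1767 in.
φr_n = 0.75 × 0.6 × 100 × 0.1767 = 7.954 kip/in.
L_req = P_u / φr_n = 192 / 7.954 = 24.14 in total.
Per side: 24.14 / 2 = 12.07 in.
Round up → use L = 12.5 in on each side.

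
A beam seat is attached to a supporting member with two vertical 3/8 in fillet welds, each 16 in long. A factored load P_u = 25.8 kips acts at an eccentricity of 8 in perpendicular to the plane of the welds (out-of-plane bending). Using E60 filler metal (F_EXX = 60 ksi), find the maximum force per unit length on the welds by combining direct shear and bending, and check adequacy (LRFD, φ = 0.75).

f_max ≈ 2.55 kip/in; adequate

L_w = 2 × 16 = 32 in; section modulus (unit throat) S = 2 × L²/6 = 85.33 in².
Direct shear f_v = P/L_w = 25.8/32 = 0.8063 kip/in.
Moment M = P × e = 25.8 × 8 = 206.4 kip·in; bending f_b = M/S = 2.419 kip/in.
f_max = √(f_v² + f_b²) = √(0.8063² + 2.419²) = 2.55 kip/in.
φr_n = 0.75 × 0.6 × 60 × (0.707 × 0.375) = 7.158 kip/in → adequate.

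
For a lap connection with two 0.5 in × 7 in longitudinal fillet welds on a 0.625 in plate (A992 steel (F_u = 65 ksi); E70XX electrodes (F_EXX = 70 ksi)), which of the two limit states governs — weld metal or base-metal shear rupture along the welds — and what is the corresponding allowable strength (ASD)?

R_n/Ω ≈ 104 kips (weld metal governs)

t_e = 0.707 × 0.5 = 0.3535 in; L = 14 in.
Weld metal: R_n/Ω = (1/2.0) × 0.6 × 70 × 0.3535 × 14 = 103.9 kips.
Base metal (shear rupture): R_n/Ω = (1/2.0) × 0.6 × 65 × 0.625 × 14 = 170.6 kips.
Governing: weld metal.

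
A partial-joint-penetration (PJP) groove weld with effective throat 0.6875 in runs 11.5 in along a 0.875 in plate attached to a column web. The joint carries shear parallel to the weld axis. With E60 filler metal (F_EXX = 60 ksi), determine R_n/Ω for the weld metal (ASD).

R_n/Ω ≈ 142 kips

Effective throat (given) t_e = 0.6875 in.
A_we = 0.6875 × 11.5 = 7.906 in².
F_nw = 0.6 F_EXX = 36 ksi.
R_n/Ω = (36 × 7.906) / 2.0 = 142.3 kips.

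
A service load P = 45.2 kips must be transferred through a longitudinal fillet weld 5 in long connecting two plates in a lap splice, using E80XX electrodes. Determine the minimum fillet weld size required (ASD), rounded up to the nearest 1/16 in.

w = 9/16 in

E80XX → F_EXX = 80 ksi.
Total weld length L = 5 in.
Required throat t_e = P × Ω / (0.6 F_EXX × L) = 45.2 × 2.0 / (0.6 × 80 × 5) = 0.3767 in.
Required leg w = t_e / 0.707 = 0.5328 in → use 9/16 in.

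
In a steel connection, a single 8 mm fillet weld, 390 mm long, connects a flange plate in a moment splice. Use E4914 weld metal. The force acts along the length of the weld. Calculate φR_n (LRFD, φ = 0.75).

E49XX → F_EXX = 490 MPa.
Effective throat t_e = 0.707 × 8 = 5.656 mm.
Total length L = 390 mm; A_we = 5.656 × 390 = 2206 mm².
F_nw = 0.6 F_EXX = 0.6 × 490 = 294 MPa.
φR_n = 0.75 × 294 × 2206 × 10⁻³ = 486.4 kN.

φR_n ≈ 486 kN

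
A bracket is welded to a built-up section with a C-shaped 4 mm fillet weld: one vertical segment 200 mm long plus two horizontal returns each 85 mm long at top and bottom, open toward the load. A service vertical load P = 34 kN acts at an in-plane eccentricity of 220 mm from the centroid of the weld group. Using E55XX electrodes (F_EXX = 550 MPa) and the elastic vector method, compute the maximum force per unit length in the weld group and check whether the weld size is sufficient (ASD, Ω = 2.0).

Total weld length L_w = 370 mm. Treat welds as unit-width lines.
Centroid: x̄ = 2×85×42.5 / 370 = 19.53 mm from the vertical weld.
Polar moment about centroid: J = I_x + I_y = [200³/12 + 2×85×100²] + [200×19.53² + 2(85³/12 + 85×22.97²)] = 2635000 mm³.
Direct shear f_v = P/L_w = 34×10³ / 370 = 91.89 N/mm (vertical).
Torsion M = P·e = 34×10³ × 220 = 7480000 N·mm.
Critical point at (x, y) = (65.47, 100) from centroid. f_tx = M·y/J = 283.9 N/mm; f_ty = M·x/J = 185.9 N/mm.
Resultant f_max = √[f_tx² + (f_v + f_ty)²] = √[283.9² + (91.89 + 185.9)²] = 397.1 N/mm.
Capacity per unit length: r_n/Ω = (1/2.0) × 0.6 × 550 × (0.707 × 4) = 466.6 N/mm.
397.1 ≤ 466.6 → adequate.

f_max ≈ 397 N/mm; adequate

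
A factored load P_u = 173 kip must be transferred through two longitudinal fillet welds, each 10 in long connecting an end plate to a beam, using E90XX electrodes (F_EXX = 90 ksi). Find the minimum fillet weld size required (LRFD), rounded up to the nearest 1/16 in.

Total weld length L = 20 in.
Required throat t_e = P_u / (φ × 0.6 F_EXX × L) = 173 / (0.75 × 0.6 × 90 × 20) = 0.2136 in.
Required leg w = t_e / 0.707 = 0.3021 in → use 5/16 in.

w = 5/16 in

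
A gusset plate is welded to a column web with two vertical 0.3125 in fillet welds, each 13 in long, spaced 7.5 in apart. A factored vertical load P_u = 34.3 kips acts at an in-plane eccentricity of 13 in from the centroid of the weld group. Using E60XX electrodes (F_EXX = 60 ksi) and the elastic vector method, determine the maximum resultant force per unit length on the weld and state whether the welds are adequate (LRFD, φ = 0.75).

Total weld length L_w = 26 in. Treat welds as unit-width lines.
Polar moment about centroid: J = 2[d³/12 + d(b/2)²] = 2[13³/12 + 13×3.75²] = 731.8 in³.
Direct shear f_v = P/L_w = 34.3 / 26 = 1.319 kip/in (vertical).
Torsion M = P·e = 34.3 × 13 = 445.9 kip·in.
Critical point at (x, y) = (3.75, 6.5) from centroid. f_tx = M·y/J = 3.961 kip/in; f_ty = M·x/J = 2.285 kip/in.
Resultant f_max = √[f_tx² + (f_v + f_ty)²] = √[3.961² + (1.319 + 2.285)²] = 5.355 kip/in.
Capacity per unit length: φr_n = 0.75 × 0.6 × 60 × (0.707 × 0.3125) = 5.965 kip/in.
5.355 ≤ 5.965 → adequate.

f_max ≈ 5.36 kip/in; adequate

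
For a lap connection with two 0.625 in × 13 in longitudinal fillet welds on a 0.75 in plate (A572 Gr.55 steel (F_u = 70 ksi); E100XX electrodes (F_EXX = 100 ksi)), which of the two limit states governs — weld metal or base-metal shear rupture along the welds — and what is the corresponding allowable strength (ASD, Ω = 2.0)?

t_e = 0.707 × 0.625 = 0.4419 in; L = 26 in.
Weld metal: R_n/Ω = (1/2.0) × 0.6 × 100 × 0.4419 × 26 = 344.7 kip.
Base metal (shear rupture): R_n/Ω = (1/2.0) × 0.6 × 70 × 0.75 × 26 = 409.5 kip.
Governing: weld metal.

R_n/Ω ≈ 345 kip (weld metal governs)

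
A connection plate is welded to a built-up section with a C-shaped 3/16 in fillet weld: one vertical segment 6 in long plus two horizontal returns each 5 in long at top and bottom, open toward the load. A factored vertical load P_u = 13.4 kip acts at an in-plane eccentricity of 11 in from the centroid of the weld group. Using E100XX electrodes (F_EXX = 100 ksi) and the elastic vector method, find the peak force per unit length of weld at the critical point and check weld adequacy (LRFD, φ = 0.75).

f_max ≈ 5.08 kip/in; adequate

Total weld length L_w = 16 in. Treat welds as unit-width lines.
Centroid: x̄ = 2×5×2.5 / 16 = 1.562 in from the vertical weld.
Polar moment about centroid: J = I_x + I_y = [6³/12 + 2×5×3²] + [6×1.562² + 2(5³/12 + 5×0.9375²)] = 152.3 in³.
Direct shear f_v = P/L_w = 13.4 / 16 = 0.8375 kip/in (vertical).
Torsion M = P·e = 13.4 × 11 = 147.4 kip·in.
Critical point at (x, y) = (3.438, 3) from centroid. f_tx = M·y/J = 2.904 kip/in; f_ty = M·x/J = 3.328 kip/in.
Resultant f_max = √[f_tx² + (f_v + f_ty)²] = √[2.904² + (0.8375 + 3.328)²] = 5.077 kip/in.
Capacity per unit length: φr_n = 0.75 × 0.6 × 100 × (0.707 × 0.1875) = 5.965 kip/in.
5.077 ≤ 5.965 → adequate.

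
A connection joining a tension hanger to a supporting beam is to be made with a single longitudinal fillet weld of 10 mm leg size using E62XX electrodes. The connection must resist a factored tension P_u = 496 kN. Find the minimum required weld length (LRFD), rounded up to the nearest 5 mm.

L = 255 mm

E62XX → F_EXX = 620 MPa.
Throat t_e = 0.707 × 10 = 7.07 mm.
φr_n = 0.75 × 0.6 × 620 × 7.07 × 10⁻³ = 1.973 kN/mm.
L_req = P_u / φr_n = 496 / 1.973 = 251.5 mm total.
Round up → use L = 255 mm.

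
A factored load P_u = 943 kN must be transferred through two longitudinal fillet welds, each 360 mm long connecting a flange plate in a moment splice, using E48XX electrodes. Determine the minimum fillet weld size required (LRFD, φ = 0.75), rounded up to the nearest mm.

w = 9 mm

E48XX → F_EXX = 480 MPa.
Total weld length L = 720 mm.
Required throat t_e = P_u / (φ × 0.6 F_EXX × L) = 943 / (0.75 × 0.6 × 480 × 720 × 10⁻³) = 6.064 mm.
Required leg w = t_e / 0.707 = 8.576 mm → use 9 mm.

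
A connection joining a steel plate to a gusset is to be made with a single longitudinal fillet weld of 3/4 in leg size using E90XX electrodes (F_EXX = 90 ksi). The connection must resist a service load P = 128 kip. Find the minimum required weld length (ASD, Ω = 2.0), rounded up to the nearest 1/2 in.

Throat t_e = 0.707 × 0.75 = 0.5302 in.
r_n/Ω = (0.6 × 90 × 0.5302) / 2.0 = 14.32 kip/in.
L_req = P / (r_n/Ω) = 128 / 14.32 = 8.941 in total.
Round up → use L = 9 in.

L = 9 in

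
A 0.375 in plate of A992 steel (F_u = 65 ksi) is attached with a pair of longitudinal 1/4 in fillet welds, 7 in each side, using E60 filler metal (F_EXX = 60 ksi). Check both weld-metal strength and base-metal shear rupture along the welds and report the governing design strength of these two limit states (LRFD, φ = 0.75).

φR_n ≈ 66.8 kip (weld metal governs)

t_e = 0.707 × 0.25 = 0.1767 in; L = 14 in.
Weld metal: φR_n = 0.75 × 0.6 × 60 × 0.1767 × 14 = 66.81 kip.
Base metal (shear rupture): φR_n = 0.75 × 0.6 × 65 × 0.375 × 14 = 153.6 kip.
Governing: weld metal.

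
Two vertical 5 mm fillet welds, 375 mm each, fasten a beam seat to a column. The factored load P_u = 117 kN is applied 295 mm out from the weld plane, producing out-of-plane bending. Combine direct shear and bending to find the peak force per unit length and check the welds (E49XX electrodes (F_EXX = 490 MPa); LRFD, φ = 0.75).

L_w = 2 × 375 = 750 mm; section modulus (unit throat) S = 2 × L²/6 = 46880 mm².
Direct shear f_v = P/L_w = 117×10³/750 = 156 N/mm.
Moment M = P × e = 117×10³ × 295 = 34515000 N·mm; bending f_b = M/S = 736.3 N/mm.
f_max = √(f_v² + f_b²) = √(156² + 736.3²) = 752.7 N/mm.
φr_n = 0.75 × 0.6 × 490 × (0.707 × 5) = 779.5 N/mm → adequate.

f_max ≈ 753 N/mm; adequate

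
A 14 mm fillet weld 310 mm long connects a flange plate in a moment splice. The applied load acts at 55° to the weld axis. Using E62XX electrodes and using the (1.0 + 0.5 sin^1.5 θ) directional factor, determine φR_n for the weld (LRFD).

E62XX → F_EXX = 620 MPa.
t_e = 0.707 × 14 = 9.898 mm; A_we = 9.898 × 310 = 3068 mm².
Directional factor: 1.0 + 0.5 sin^1.5(55°) = 1.371.
F_nw = 0.6 × 620 × 1.371 = 509.9 MPa.
φR_n = 0.75 × 509.9 × 3068 × 10⁻³ = 1173 kN.

φR_n ≈ 1170 kN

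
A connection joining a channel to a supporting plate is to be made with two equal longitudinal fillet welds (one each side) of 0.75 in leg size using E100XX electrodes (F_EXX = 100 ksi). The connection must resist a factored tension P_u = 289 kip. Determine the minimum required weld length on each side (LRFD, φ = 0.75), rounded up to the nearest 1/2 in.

L = 6.5 in on each side

Throat t_e = 0.707 × 0.75 = 0.5302 in.
φr_n = 0.75 × 0.6 × 100 × 0.5302 = 23.86 kip/in.
L_req = P_u / φr_n = 289 / 23.86 = 12.11 in total.
Per side: 12.11 / 2 = 6.056 in.
Round up → use L = 6.5 in on each side.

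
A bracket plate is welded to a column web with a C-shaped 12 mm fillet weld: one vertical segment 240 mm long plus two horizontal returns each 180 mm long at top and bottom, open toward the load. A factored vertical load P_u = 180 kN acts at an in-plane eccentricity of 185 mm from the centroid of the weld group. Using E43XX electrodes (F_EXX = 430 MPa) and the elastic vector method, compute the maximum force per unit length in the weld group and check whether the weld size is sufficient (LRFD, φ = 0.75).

f_max ≈ 924 N/mm; adequate

Total weld length L_w = 600 mm. Treat welds as unit-width lines.
Centroid: x̄ = 2×180×90 / 600 = 54 mm from the vertical weld.
Polar moment about centroid: J = I_x + I_y = [240³/12 + 2×180×120²] + [240×54² + 2(180³/12 + 180×36²)] = 8474000 mm³.
Direct shear f_v = P/L_w = 180×10³ / 600 = 300 N/mm (vertical).
Torsion M = P·e = 180×10³ × 185 = 33300000 N·mm.
Critical point at (x, y) = (126, 120) from centroid. f_tx = M·y/J = 471.5 N/mm; f_ty = M·x/J = 495.1 N/mm.
Resultant f_max = √[f_tx² + (f_v + f_ty)²] = √[471.5² + (300 + 495.1)²] = 924.4 N/mm.
Capacity per unit length: φr_n = 0.75 × 0.6 × 430 × (0.707 × 12) = 1642 N/mm.
924.4 ≤ 1642 → adequate.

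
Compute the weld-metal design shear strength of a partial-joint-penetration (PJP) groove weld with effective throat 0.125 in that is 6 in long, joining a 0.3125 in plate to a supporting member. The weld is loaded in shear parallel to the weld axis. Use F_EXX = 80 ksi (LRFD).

φR_n ≈ 27 kips

Effective throat (given) t_e = 0.125 in.
A_we = 0.125 × 6 = 0.75 in².
F_nw = 0.6 F_EXX = 48 ksi.
φR_n = 0.75 × 48 × 0.75 = 27 kips.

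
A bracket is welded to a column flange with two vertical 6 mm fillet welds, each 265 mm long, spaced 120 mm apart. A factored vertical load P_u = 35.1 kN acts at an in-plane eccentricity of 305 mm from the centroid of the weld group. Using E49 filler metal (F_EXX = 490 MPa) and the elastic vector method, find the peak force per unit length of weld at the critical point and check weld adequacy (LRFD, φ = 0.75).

f_max ≈ 343 N/mm; adequate

Total weld length L_w = 530 mm. Treat welds as unit-width lines.
Polar moment about centroid: J = 2[d³/12 + d(b/2)²] = 2[265³/12 + 265×60²] = 5010000 mm³.
Direct shear f_v = P/L_w = 35.1×10³ / 530 = 66.23 N/mm (vertical).
Torsion M = P·e = 35.1×10³ × 305 = 10706000 N·mm.
Critical point at (x, y) = (60, 132.5) from centroid. f_tx = M·y/J = 283.2 N/mm; f_ty = M·x/J = 128.2 N/mm.
Resultant f_max = √[f_tx² + (f_v + f_ty)²] = √[283.2² + (66.23 + 128.2)²] = 343.5 N/mm.
Capacity per unit length: φr_n = 0.75 × 0.6 × 490 × (0.707 × 6) = 935.4 N/mm.
343.5 ≤ 935.4 → adequate.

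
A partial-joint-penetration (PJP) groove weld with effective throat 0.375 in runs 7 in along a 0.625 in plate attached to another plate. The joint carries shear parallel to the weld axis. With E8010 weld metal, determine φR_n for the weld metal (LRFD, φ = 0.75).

φR_n ≈ 94.5 kips

E80XX → F_EXX = 80 ksi.
Effective throat (given) t_e = 0.375 in.
A_we = 0.375 × 7 = 2.625 in².
F_nw = 0.6 F_EXX = 48 ksi.
φR_n = 0.75 × 48 × 2.625 = 94.5 kips.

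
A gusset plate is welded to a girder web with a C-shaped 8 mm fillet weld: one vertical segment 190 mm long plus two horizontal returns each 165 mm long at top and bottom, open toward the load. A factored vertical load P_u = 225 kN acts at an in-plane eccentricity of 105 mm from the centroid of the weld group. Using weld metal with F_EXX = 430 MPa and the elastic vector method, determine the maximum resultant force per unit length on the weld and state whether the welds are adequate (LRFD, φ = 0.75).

Total weld length L_w = 520 mm. Treat welds as unit-width lines.
Centroid: x̄ = 2×165×82.5 / 520 = 52.36 mm from the vertical weld.
Polar moment about centroid: J = I_x + I_y = [190³/12 + 2×165×95²] + [190×52.36² + 2(165³/12 + 165×30.14²)] = 5119000 mm³.
Direct shear f_v = P/L_w = 225×10³ / 520 = 432.7 N/mm (vertical).
Torsion M = P·e = 225×10³ × 105 = 23625000 N·mm.
Critical point at (x, y) = (112.6, 95) from centroid. f_tx = M·y/J = 438.4 N/mm; f_ty = M·x/J = 519.9 N/mm.
Resultant f_max = √[f_tx² + (f_v + f_ty)²] = √[438.4² + (432.7 + 519.9)²] = 1049 N/mm.
Capacity per unit length: φr_n = 0.75 × 0.6 × 430 × (0.707 × 8) = 1094 N/mm.
1049 ≤ 1094 → adequate.

f_max ≈ 1050 N/mm; adequate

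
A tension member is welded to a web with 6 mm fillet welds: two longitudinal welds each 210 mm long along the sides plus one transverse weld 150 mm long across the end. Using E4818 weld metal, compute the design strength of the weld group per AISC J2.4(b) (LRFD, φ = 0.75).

φR_n ≈ 533 kN

E48XX → F_EXX = 480 MPa.
t_e = 0.707 × 6 = 4.242 mm.
R_nwl = 0.6 × 480 × 4.242 × 420 × 10⁻³ = 513.1 kN (longitudinal, 2 welds).
R_nwt = 0.6 × 480 × 4.242 × 150 × 10⁻³ = 183.3 kN (transverse, base value).
(i) R_nwl + R_nwt = 696.4 kN; (ii) 0.85 R_nwl + 1.5 R_nwt = 711 kN.
R_n = max = 711 kN [governs: (ii)]; φR_n = 533.3 kN.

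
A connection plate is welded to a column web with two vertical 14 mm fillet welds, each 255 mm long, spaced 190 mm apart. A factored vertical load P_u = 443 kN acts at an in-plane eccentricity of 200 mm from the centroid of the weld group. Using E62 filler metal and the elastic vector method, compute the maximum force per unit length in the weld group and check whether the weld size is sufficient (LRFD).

E62XX → F_EXX = 620 MPa.
Total weld length L_w = 510 mm. Treat welds as unit-width lines.
Polar moment about centroid: J = 2[d³/12 + d(b/2)²] = 2[255³/12 + 255×95²] = 7366000 mm³.
Direct shear f_v = P/L_w = 443×10³ / 510 = 868.6 N/mm (vertical).
Torsion M = P·e = 443×10³ × 200 = 88600000 N·mm.
Critical point at (x, y) = (95, 127.5) from centroid. f_tx = M·y/J = 1534 N/mm; f_ty = M·x/J = 1143 N/mm.
Resultant f_max = √[f_tx² + (f_v + f_ty)²] = √[1534² + (868.6 + 1143)²] = 2529 N/mm.
Capacity per unit length: φr_n = 0.75 × 0.6 × 620 × (0.707 × 14) = 2762 N/mm.
2529 ≤ 2762 → adequate.

f_max ≈ 2530 N/mm; adequate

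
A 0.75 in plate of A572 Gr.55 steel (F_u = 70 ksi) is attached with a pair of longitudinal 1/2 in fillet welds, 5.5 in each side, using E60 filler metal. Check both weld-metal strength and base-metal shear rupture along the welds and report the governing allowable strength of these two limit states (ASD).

R_n/Ω ≈ 70 kip (weld metal governs)

E60XX → F_EXX = 60 ksi.
t_e = 0.707 × 0.5 = 0.3535 in; L = 11 in.
Weld metal: R_n/Ω = (1/2.0) × 0.6 × 60 × 0.3535 × 11 = 69.99 kip.
Base metal (shear rupture): R_n/Ω = (1/2.0) × 0.6 × 70 × 0.75 × 11 = 173.2 kip.
Governing: weld metal.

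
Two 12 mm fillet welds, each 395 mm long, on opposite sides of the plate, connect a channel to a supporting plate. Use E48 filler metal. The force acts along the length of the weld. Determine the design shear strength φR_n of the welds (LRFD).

φR_n ≈ 1450 kN

E48XX → F_EXX = 480 MPa.
Effective throat t_e = 0.707 × 12 = 8.484 mm.
Total length L = 790 mm; A_we = 8.484 × 790 = 6702 mm².
F_nw = 0.6 F_EXX = 0.6 × 480 = 288 MPa.
φR_n = 0.75 × 288 × 6702 × 10⁻³ = 1448 kN.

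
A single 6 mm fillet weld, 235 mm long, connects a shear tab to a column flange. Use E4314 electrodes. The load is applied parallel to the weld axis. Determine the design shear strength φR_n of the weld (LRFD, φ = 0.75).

φR_n ≈ 193 kN

E43XX → F_EXX = 430 MPa.
Effective throat t_e = 0.707 × 6 = 4.242 mm.
Total length L = 235 mm; A_we = 4.242 × 235 = 996.9 mm².
F_nw = 0.6 F_EXX = 0.6 × 430 = 258 MPa.
φR_n = 0.75 × 258 × 996.9 × 10⁻³ = 192.9 kN.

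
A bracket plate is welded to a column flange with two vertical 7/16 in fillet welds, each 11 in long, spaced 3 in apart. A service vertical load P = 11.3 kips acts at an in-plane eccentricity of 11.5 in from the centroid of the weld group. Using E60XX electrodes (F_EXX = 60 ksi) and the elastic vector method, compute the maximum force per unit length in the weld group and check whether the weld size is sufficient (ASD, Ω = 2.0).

Total weld length L_w = 22 in. Treat welds as unit-width lines.
Polar moment about centroid: J = 2[d³/12 + d(b/2)²] = 2[11³/12 + 11×1.5²] = 271.3 in³.
Direct shear f_v = P/L_w = 11.3 / 22 = 0.5136 kip/in (vertical).
Torsion M = P·e = 11.3 × 11.5 = 129.95 kip·in.
Critical point at (x, y) = (1.5, 5.5) from centroid. f_tx = M·y/J = 2.634 kip/in; f_ty = M·x/J = 0.7184 kip/in.
Resultant f_max = √[f_tx² + (f_v + f_ty)²] = √[2.634² + (0.5136 + 0.7184)²] = 2.908 kip/in.
Capacity per unit length: r_n/Ω = (1/2.0) × 0.6 × 60 × (0.707 × 0.4375) = 5.568 kip/in.
2.908 ≤ 5.568 → adequate.

f_max ≈ 2.91 kip/in; adequate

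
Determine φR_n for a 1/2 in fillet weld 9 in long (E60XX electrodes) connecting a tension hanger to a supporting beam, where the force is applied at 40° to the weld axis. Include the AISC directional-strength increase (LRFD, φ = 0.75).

E60XX → F_EXX = 60 ksi.
t_e = 0.707 × 0.5 = 0.3535 in; A_we = 0.3535 × 9 = 3.181 in².
Directional factor: 1.0 + 0.5 sin^1.5(40°) = 1.258.
F_nw = 0.6 × 60 × 1.258 = 45.28 ksi.
φR_n = 0.75 × 45.28 × 3.181 = 108 kips.

φR_n ≈ 108 kips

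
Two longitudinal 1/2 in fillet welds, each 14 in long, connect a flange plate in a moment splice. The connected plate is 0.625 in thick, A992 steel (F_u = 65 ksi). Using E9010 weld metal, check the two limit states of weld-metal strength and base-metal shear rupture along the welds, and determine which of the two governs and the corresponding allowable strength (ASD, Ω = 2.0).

R_n/Ω ≈ 267 kips (weld metal governs)

E90XX → F_EXX = 90 ksi.
t_e = 0.707 × 0.5 = 0.3535 in; L = 28 in.
Weld metal: R_n/Ω = (1/2.0) × 0.6 × 90 × 0.3535 × 28 = 267.2 kips.
Base metal (shear rupture): R_n/Ω = (1/2.0) × 0.6 × 65 × 0.625 × 28 = 341.2 kips.
Governing: weld metal.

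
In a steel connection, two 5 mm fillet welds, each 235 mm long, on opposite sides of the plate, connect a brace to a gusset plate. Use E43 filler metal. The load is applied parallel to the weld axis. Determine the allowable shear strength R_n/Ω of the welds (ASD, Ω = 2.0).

R_n/Ω ≈ 214 kN

E43XX → F_EXX = 430 MPa.
Effective throat t_e = 0.707 × 5 = 3.535 mm.
Total length L = 470 mm; A_we = 3.535 × 470 = 1661 mm².
F_nw = 0.6 F_EXX = 0.6 × 430 = 258 MPa.
R_n = 258 × 1661 × 10⁻³ = 428.7 kN; R_n/Ω = 428.7/2.0 = 214.3 kN.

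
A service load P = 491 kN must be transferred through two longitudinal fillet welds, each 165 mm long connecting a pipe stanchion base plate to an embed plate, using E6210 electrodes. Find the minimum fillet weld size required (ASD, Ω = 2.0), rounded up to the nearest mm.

w = 12 mm

E62XX → F_EXX = 620 MPa.
Total weld length L = 330 mm.
Required throat t_e = P × Ω / (0.6 F_EXX × L) = 491 × 2.0 / (0.6 × 620 × 330 × 10⁻³) = 7.999 mm.
Required leg w = t_e / 0.707 = 11.31 mm → use 12 mm.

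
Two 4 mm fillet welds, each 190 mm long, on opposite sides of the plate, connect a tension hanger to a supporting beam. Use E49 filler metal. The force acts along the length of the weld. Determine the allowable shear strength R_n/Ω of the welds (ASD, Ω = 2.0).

E49XX → F_EXX = 490 MPa.
Effective throat t_e = 0.707 × 4 = 2.828 mm.
Total length L = 380 mm; A_we = 2.828 × 380 = 1075 mm².
F_nw = 0.6 F_EXX = 0.6 × 490 = 294 MPa.
R_n = 294 × 1075 × 10⁻³ = 315.9 kN; R_n/Ω = 315.9/2.0 = 158 kN.

R_n/Ω ≈ 158 kN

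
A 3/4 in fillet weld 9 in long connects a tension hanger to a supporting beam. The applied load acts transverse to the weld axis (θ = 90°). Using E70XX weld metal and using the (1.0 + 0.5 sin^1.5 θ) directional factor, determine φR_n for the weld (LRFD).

φR_n ≈ 225 kips

E70XX → F_EXX = 70 ksi.
t_e = 0.707 × 0.75 = 0.5302 in; A_we = 0.5302 × 9 = 4.772 in².
Directional factor: 1.0 + 0.5 sin^1.5(90°) = 1.5.
F_nw = 0.6 × 70 × 1.5 = 63 ksi.
φR_n = 0.75 × 63 × 4.772 = 225.5 kips.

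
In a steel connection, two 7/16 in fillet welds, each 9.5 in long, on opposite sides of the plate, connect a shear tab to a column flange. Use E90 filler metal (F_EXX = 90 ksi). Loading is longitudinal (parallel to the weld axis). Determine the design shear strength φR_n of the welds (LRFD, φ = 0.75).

φR_n ≈ 238 kip

Effective throat t_e = 0.707 × 0.4375 = 0.3093 in.
Total length L = 19 in; A_we = 0.3093 × 19 = 5.877 in².
F_nw = 0.6 F_EXX = 0.6 × 90 = 54 ksi.
φR_n = 0.75 × 54 × 5.877 = 238 kip.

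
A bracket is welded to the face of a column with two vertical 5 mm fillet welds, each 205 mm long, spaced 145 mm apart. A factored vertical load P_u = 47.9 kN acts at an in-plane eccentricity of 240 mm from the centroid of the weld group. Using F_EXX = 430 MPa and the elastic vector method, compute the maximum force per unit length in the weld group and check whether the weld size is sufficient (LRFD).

f_max ≈ 479 N/mm; adequate

Total weld length L_w = 410 mm. Treat welds as unit-width lines.
Polar moment about centroid: J = 2[d³/12 + d(b/2)²] = 2[205³/12 + 205×72.5²] = 3591000 mm³.
Direct shear f_v = P/L_w = 47.9×10³ / 410 = 116.8 N/mm (vertical).
Torsion M = P·e = 47.9×10³ × 240 = 11496000 N·mm.
Critical point at (x, y) = (72.5, 102.5) from centroid. f_tx = M·y/J = 328.1 N/mm; f_ty = M·x/J = 232.1 N/mm.
Resultant f_max = √[f_tx² + (f_v + f_ty)²] = √[328.1² + (116.8 + 232.1)²] = 479 N/mm.
Capacity per unit length: φr_n = 0.75 × 0.6 × 430 × (0.707 × 5) = 684 N/mm.
479 ≤ 684 → adequate.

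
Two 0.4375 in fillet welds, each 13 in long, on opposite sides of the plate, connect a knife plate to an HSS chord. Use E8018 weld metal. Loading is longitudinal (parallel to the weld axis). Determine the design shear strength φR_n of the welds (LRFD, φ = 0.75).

E80XX → F_EXX = 80 ksi.
Effective throat t_e = 0.707 × 0.4375 = 0.3093 in.
Total length L = 26 in; A_we = 0.3093 × 26 = 8.042 in².
F_nw = 0.6 F_EXX = 0.6 × 80 = 48 ksi.
φR_n = 0.75 × 48 × 8.042 = 289.5 kip.

φR_n ≈ 290 kip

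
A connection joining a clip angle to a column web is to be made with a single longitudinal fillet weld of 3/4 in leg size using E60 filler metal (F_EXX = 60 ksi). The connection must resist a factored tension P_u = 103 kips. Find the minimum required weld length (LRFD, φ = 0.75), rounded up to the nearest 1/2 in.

Throat t_e = 0.707 × 0.75 = 0.5302 in.
φr_n = 0.75 × 0.6 × 60 × 0.5302 = 14.32 kips/in.
L_req = P_u / φr_n = 103 / 14.32 = 7.194 in total.
Round up → use L = 7.5 in.

L = 7.5 in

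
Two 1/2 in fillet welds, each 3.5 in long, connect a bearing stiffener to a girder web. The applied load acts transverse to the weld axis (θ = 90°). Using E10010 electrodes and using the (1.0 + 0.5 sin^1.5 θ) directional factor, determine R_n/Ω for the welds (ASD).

R_n/Ω ≈ 111 kip

E100XX → F_EXX = 100 ksi.
t_e = 0.707 × 0.5 = 0.3535 in; A_we = 0.3535 × 7 = 2.474 in².
Directional factor: 1.0 + 0.5 sin^1.5(90°) = 1.5.
F_nw = 0.6 × 100 × 1.5 = 90 ksi.
R_n/Ω = (90 × 2.474) / 2.0 = 111.4 kip.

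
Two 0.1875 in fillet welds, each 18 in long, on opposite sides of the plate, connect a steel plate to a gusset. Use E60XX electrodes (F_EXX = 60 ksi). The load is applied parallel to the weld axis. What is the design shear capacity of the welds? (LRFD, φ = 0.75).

Effective throat t_e = 0.707 × 0.1875 = 0.1326 in.
Total length L = 36 in; A_we = 0.1326 × 36 = 4.772 in².
F_nw = 0.6 F_EXX = 0.6 × 60 = 36 ksi.
φR_n = 0.75 × 36 × 4.772 = 128.9 kips.

φR_n ≈ 129 kips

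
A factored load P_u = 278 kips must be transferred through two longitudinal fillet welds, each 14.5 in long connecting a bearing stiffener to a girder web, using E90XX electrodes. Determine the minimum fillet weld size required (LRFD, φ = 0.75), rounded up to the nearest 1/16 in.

w = 3/8 in

E90XX → F_EXX = 90 ksi.
Total weld length L = 29 in.
Required throat t_e = P_u / (φ × 0.6 F_EXX × L) = 278 / (0.75 × 0.6 × 90 × 29) = 0.2367 in.
Required leg w = t_e / 0.707 = 0.3348 in → use 3/8 in.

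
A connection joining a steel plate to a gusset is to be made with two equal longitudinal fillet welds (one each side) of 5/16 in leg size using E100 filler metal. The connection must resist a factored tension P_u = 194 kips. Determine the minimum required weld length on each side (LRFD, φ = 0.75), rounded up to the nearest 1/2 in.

E100XX → F_EXX = 100 ksi.
Throat t_e = 0.707 × 0.3125 = 0.2209 in.
φr_n = 0.75 × 0.6 × 100 × 0.2209 = 9.942 kips/in.
L_req = P_u / φr_n = 194 / 9.942 = 19.51 in total.
Per side: 19.51 / 2 = 9.756 in.
Round up → use L = 10 in on each side.

L = 10 in on each side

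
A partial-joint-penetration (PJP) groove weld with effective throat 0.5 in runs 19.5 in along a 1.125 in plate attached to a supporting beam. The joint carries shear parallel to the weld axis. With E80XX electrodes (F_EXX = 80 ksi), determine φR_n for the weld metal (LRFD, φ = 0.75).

Effective throat (given) t_e = 0.5 in.
A_we = 0.5 × 19.5 = 9.75 in².
F_nw = 0.6 F_EXX = 48 ksi.
φR_n = 0.75 × 48 × 9.75 = 351 kip.

φR_n ≈ 351 kip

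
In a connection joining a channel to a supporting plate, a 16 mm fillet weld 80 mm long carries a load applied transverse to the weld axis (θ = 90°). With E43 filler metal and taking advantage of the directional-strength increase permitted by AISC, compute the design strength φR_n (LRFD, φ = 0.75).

φR_n ≈ 263 kN

E43XX → F_EXX = 430 MPa.
t_e = 0.707 × 16 = 11.31 mm; A_we = 11.31 × 80 = 905 mm².
Directional factor: 1.0 + 0.5 sin^1.5(90°) = 1.5.
F_nw = 0.6 × 430 × 1.5 = 387 MPa.
φR_n = 0.75 × 387 × 905 × 10⁻³ = 262.7 kN.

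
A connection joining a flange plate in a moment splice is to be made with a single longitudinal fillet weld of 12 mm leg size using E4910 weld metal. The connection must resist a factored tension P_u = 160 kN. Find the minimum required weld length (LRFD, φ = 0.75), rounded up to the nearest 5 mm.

L = 90 mm

E49XX → F_EXX = 490 MPa.
Throat t_e = 0.707 × 12 = 8.484 mm.
φr_n = 0.75 × 0.6 × 490 × 8.484 × 10⁻³ = 1.871 kN/mm.
L_req = P_u / φr_n = 160 / 1.871 = 85.53 mm total.
Round up → use L = 90 mm.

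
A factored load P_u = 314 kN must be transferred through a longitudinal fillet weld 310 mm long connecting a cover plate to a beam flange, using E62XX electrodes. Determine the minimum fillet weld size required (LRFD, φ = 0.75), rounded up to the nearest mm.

w = 6 mm

E62XX → F_EXX = 620 MPa.
Total weld length L = 310 mm.
Required throat t_e = P_u / (φ × 0.6 F_EXX × L) = 314 / (0.75 × 0.6 × 620 × 310 × 10⁻³) = 3.63 mm.
Required leg w = t_e / 0.707 = 5.135 mm → use 6 mm.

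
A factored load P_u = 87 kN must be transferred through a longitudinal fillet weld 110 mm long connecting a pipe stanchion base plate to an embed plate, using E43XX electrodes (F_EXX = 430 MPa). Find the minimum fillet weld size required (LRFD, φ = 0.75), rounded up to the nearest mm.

w = 6 mm

Total weld length L = 110 mm.
Required throat t_e = P_u / (φ × 0.6 F_EXX × L) = 87 / (0.75 × 0.6 × 430 × 110 × 10⁻³) = 4.087 mm.
Required leg w = t_e / 0.707 = 5.781 mm → use 6 mm.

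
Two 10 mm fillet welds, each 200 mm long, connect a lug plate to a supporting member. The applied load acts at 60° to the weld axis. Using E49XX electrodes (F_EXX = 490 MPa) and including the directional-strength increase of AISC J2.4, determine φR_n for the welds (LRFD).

t_e = 0.707 × 10 = 7.07 mm; A_we = 7.07 × 400 = 2828 mm².
Directional factor: 1.0 + 0.5 sin^1.5(60°) = 1.403.
F_nw = 0.6 × 490 × 1.403 = 412.5 MPa.
φR_n = 0.75 × 412.5 × 2828 × 10⁻³ = 874.9 kN.

φR_n ≈ 875 kN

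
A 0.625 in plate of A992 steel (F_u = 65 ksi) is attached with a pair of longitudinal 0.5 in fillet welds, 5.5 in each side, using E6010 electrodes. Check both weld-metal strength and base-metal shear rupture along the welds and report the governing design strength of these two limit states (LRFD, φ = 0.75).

E60XX → F_EXX = 60 ksi.
t_e = 0.707 × 0.5 = 0.3535 in; L = 11 in.
Weld metal: φR_n = 0.75 × 0.6 × 60 × 0.3535 × 11 = 105 kip.
Base metal (shear rupture): φR_n = 0.75 × 0.6 × 65 × 0.625 × 11 = 201.1 kip.
Governing: weld metal.

φR_n ≈ 105 kip (weld metal governs)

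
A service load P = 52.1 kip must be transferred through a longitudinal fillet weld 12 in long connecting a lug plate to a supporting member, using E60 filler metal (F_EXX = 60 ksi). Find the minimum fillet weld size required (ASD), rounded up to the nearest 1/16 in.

Total weld length L = 12 in.
Required throat t_e = P × Ω / (0.6 F_EXX × L) = 52.1 × 2.0 / (0.6 × 60 × 12) = 0.2412 in.
Required leg w = t_e / 0.707 = 0.3412 in → use 3/8 in.

w = 3/8 in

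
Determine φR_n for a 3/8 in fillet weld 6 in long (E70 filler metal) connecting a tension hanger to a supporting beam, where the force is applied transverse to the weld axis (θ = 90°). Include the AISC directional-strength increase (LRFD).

E70XX → F_EXX = 70 ksi.
t_e = 0.707 × 0.375 = 0.2651 in; A_we = 0.2651 × 6 = 1.591 in².
Directional factor: 1.0 + 0.5 sin^1.5(90°) = 1.5.
F_nw = 0.6 × 70 × 1.5 = 63 ksi.
φR_n = 0.75 × 63 × 1.591 = 75.16 kips.

φR_n ≈ 75.2 kips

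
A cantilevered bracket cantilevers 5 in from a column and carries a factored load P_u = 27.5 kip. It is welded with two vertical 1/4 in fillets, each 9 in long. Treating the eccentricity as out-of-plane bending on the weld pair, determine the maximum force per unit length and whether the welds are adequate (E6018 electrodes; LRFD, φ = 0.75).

E60XX → F_EXX = 60 ksi.
L_w = 2 × 9 = 18 in; section modulus (unit throat) S = 2 × L²/6 = 27 in².
Direct shear f_v = P/L_w = 27.5/18 = 1.528 kip/in.
Moment M = P × e = 27.5 × 5 = 137.5 kip·in; bending f_b = M/S = 5.093 kip/in.
f_max = √(f_v² + f_b²) = √(1.528² + 5.093²) = 5.317 kip/in.
φr_n = 0.75 × 0.6 × 60 × (0.707 × 0.25) = 4.772 kip/in → NOT adequate.

f_max ≈ 5.32 kip/in; NOT adequate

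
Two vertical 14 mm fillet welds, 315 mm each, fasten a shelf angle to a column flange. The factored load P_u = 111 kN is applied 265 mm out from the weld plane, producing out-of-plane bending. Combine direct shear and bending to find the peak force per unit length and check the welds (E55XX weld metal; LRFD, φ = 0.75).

E55XX → F_EXX = 550 MPa.
L_w = 2 × 315 = 630 mm; section modulus (unit throat) S = 2 × L²/6 = 33080 mm².
Direct shear f_v = P/L_w = 111×10³/630 = 176.2 N/mm.
Moment M = P × e = 111×10³ × 265 = 29415000 N·mm; bending f_b = M/S = 889.3 N/mm.
f_max = √(f_v² + f_b²) = √(176.2² + 889.3²) = 906.6 N/mm.
φr_n = 0.75 × 0.6 × 550 × (0.707 × 14) = 2450 N/mm → adequate.

f_max ≈ 907 N/mm; adequate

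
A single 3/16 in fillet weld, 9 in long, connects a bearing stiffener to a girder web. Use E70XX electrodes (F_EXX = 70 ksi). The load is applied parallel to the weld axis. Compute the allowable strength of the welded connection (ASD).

R_n/Ω ≈ 25.1 kips

Effective throat t_e = 0.707 × 0.1875 = 0.1326 in.
Total length L = 9 in; A_we = 0.1326 × 9 = 1.193 in².
F_nw = 0.6 F_EXX = 0.6 × 70 = 42 ksi.
R_n = 42 × 1.193 = 50.11 kips; R_n/Ω = 50.11/2.0 = 25.05 kips.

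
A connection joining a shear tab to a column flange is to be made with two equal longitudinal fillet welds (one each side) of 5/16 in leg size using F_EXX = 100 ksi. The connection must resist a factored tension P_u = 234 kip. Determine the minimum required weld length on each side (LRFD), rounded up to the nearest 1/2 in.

L = 12 in on each side

Throat t_e = 0.707 × 0.3125 = 0.2209 in.
φr_n = 0.75 × 0.6 × 100 × 0.2209 = 9.942 kip/in.
L_req = P_u / φr_n = 234 / 9.942 = 23.54 in total.
Per side: 23.54 / 2 = 11.77 in.
Round up → use L = 12 in on each side.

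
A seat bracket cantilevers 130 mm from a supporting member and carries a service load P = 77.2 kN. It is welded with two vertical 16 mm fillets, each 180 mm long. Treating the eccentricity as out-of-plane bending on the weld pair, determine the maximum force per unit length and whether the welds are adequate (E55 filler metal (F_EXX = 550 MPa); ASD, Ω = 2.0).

L_w = 2 × 180 = 360 mm; section modulus (unit throat) S = 2 × L²/6 = 10800 mm².
Direct shear f_v = P/L_w = 77.2×10³/360 = 214.4 N/mm.
Moment M = P × e = 77.2×10³ × 130 = 10036000 N·mm; bending f_b = M/S = 929.3 N/mm.
f_max = √(f_v² + f_b²) = √(214.4² + 929.3²) = 953.7 N/mm.
r_n/Ω = (1/2.0) × 0.6 × 550 × (0.707 × 16) = 1866 N/mm → adequate.

f_max ≈ 954 N/mm; adequate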